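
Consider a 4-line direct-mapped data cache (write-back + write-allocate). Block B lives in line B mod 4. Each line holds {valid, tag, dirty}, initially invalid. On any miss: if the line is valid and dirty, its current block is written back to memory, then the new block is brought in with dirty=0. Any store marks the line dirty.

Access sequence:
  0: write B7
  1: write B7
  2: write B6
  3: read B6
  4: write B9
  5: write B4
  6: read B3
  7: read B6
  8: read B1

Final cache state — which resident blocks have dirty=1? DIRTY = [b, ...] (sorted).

DIRTY = [4, 6]

0: W B7 → L3 miss [D]
1: W B7 → L3 hit [D]
2: W B6 → L2 miss [D]
3: R B6 → L2 hit [D]
4: W B9 → L1 miss [D]
5: W B4 → L0 miss [D]
6: R B3 → L3 miss wb→B7 [-]
7: R B6 → L2 hit [D]
8: R B1 → L1 miss wb→B9 [-]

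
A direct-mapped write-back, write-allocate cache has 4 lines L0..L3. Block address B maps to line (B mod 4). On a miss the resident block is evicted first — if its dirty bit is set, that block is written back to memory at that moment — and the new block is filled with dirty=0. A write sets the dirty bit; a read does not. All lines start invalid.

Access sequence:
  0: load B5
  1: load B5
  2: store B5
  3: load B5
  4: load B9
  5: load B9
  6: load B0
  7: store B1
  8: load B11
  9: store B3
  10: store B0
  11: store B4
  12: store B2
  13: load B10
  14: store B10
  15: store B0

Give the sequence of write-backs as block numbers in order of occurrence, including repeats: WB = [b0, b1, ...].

0: R B5 → L1 miss [-]
1: R B5 → L1 hit [-]
2: W B5 → L1 hit [D]
3: R B5 → L1 hit [D]
4: R B9 → L1 miss wb→B5 [-]
5: R B9 → L1 hit [-]
6: R B0 → L0 miss [-]
7: W B1 → L1 miss [D]
8: R B11 → L3 miss [-]
9: W B3 → L3 miss [D]
10: W B0 → L0 hit [D]
11: W B4 → L0 miss wb→B0 [D]
12: W B2 → L2 miss [D]
13: R B10 → L2 miss wb→B2 [-]
14: W B10 → L2 hit [D]
15: W B0 → L0 miss wb→B4 [D]

WB = [5, 0, 2, 4]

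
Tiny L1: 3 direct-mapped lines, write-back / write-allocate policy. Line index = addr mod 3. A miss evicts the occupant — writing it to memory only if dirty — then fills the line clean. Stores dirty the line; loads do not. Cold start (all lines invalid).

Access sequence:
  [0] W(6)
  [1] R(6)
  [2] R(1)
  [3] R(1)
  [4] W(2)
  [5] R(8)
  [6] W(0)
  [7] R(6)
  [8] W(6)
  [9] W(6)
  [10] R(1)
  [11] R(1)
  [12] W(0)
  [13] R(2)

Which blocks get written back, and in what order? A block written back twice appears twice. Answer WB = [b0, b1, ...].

  0 | W B6 → L0 miss [D]
  1 | R B6 → L0 hit [D]
  2 | R B1 → L1 miss [-]
  3 | R B1 → L1 hit [-]
  4 | W B2 → L2 miss [D]
  5 | R B8 → L2 miss wb→B2 [-]
  6 | W B0 → L0 miss wb→B6 [D]
  7 | R B6 → L0 miss wb→B0 [-]
  8 | W B6 → L0 hit [D]
  9 | W B6 → L0 hit [D]
  10 | R B1 → L1 hit [-]
  11 | R B1 → L1 hit [-]
  12 | W B0 → L0 miss wb→B6 [D]
  13 | R B2 → L2 miss [-]

WB = [2, 6, 0, 6]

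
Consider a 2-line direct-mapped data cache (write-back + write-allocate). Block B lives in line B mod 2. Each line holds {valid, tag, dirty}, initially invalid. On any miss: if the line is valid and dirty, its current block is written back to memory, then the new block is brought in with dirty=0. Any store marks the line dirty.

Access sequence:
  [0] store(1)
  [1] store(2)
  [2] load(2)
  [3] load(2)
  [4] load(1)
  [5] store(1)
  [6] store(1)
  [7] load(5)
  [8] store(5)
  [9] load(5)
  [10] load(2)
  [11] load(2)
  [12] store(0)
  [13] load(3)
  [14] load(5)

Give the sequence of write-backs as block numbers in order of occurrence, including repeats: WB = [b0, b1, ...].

0: W B1 -> L1 miss  d=D]
1: W B2 -> L0 miss  d=D]
2: R B2 -> L0 hit  d=D]
3: R B2 -> L0 hit  d=D]
4: R B1 -> L1 hit  d=D]
5: W B1 -> L1 hit  d=D]
6: W B1 -> L1 hit  d=D]
7: R B5 -> L1 miss wb->B1  d=-]
8: W B5 -> L1 hit  d=D]
9: R B5 -> L1 hit  d=D]
10: R B2 -> L0 hit  d=D]
11: R B2 -> L0 hit  d=D]
12: W B0 -> L0 miss wb->B2  d=D]
13: R B3 -> L1 miss wb->B5  d=-]
14: R B5 -> L1 miss  d=-]

WB = [1, 2, 5]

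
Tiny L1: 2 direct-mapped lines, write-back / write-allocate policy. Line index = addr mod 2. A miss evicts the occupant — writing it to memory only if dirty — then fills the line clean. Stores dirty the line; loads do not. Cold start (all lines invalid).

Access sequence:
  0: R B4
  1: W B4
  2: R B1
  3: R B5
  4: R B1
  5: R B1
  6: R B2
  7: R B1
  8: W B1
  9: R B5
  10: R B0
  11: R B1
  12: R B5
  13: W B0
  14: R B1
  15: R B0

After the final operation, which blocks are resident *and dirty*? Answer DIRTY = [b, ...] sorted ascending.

DIRTY = [0]

  0 | R B4 → L0 miss [-]
  1 | W B4 → L0 hit [D]
  2 | R B1 → L1 miss [-]
  3 | R B5 → L1 miss [-]
  4 | R B1 → L1 miss [-]
  5 | R B1 → L1 hit [-]
  6 | R B2 → L0 miss wb→B4 [-]
  7 | R B1 → L1 hit [-]
  8 | W B1 → L1 hit [D]
  9 | R B5 → L1 miss wb→B1 [-]
  10 | R B0 → L0 miss [-]
  11 | R B1 → L1 miss [-]
  12 | R B5 → L1 miss [-]
  13 | W B0 → L0 hit [D]
  14 | R B1 → L1 miss [-]
  15 | R B0 → L0 hit [D]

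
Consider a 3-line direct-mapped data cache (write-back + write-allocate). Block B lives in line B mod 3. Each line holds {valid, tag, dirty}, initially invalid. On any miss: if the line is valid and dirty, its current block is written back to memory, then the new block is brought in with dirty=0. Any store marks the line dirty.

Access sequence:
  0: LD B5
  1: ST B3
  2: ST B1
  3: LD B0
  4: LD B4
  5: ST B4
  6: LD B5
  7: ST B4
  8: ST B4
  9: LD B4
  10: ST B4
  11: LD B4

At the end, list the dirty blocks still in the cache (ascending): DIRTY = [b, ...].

DIRTY = [4]

0: R B5 -> L2 miss  d=-]
1: W B3 -> L0 miss  d=D]
2: W B1 -> L1 miss  d=D]
3: R B0 -> L0 miss wb->B3  d=-]
4: R B4 -> L1 miss wb->B1  d=-]
5: W B4 -> L1 hit  d=D]
6: R B5 -> L2 hit  d=-]
7: W B4 -> L1 hit  d=D]
8: W B4 -> L1 hit  d=D]
9: R B4 -> L1 hit  d=D]
10: W B4 -> L1 hit  d=D]
11: R B4 -> L1 hit  d=D]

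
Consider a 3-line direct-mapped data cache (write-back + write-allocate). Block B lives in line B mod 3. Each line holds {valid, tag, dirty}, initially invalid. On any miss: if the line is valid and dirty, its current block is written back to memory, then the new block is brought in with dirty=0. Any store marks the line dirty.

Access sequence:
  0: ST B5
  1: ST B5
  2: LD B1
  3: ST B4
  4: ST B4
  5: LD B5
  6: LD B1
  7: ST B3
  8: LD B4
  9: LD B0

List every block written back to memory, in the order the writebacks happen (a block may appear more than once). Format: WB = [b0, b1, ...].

  0 | W B5 → L2 miss [D]
  1 | W B5 → L2 hit [D]
  2 | R B1 → L1 miss [-]
  3 | W B4 → L1 miss [D]
  4 | W B4 → L1 hit [D]
  5 | R B5 → L2 hit [D]
  6 | R B1 → L1 miss wb→B4 [-]
  7 | W B3 → L0 miss [D]
  8 | R B4 → L1 miss [-]
  9 | R B0 → L0 miss wb→B3 [-]

WB = [4, 3]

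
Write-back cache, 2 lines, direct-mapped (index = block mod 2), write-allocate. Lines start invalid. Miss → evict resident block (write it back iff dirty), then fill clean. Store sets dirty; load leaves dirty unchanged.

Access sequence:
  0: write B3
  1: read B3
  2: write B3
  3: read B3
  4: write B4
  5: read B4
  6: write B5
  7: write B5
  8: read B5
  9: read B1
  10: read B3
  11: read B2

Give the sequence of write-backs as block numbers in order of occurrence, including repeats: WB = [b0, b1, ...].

  0 | W B3 → L1 miss [D]
  1 | R B3 → L1 hit [D]
  2 | W B3 → L1 hit [D]
  3 | R B3 → L1 hit [D]
  4 | W B4 → L0 miss [D]
  5 | R B4 → L0 hit [D]
  6 | W B5 → L1 miss wb→B3 [D]
  7 | W B5 → L1 hit [D]
  8 | R B5 → L1 hit [D]
  9 | R B1 → L1 miss wb→B5 [-]
  10 | R B3 → L1 miss [-]
  11 | R B2 → L0 miss wb→B4 [-]

WB = [3, 5, 4]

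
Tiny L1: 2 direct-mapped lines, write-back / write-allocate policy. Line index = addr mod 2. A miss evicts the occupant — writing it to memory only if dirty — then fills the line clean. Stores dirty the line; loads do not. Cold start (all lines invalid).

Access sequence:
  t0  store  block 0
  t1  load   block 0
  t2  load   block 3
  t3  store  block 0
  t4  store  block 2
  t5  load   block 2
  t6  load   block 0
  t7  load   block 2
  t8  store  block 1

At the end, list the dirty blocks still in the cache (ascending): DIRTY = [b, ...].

DIRTY = [1]

0: W B0 -> L0 miss  d=D]
1: R B0 -> L0 hit  d=D]
2: R B3 -> L1 miss  d=-]
3: W B0 -> L0 hit  d=D]
4: W B2 -> L0 miss wb->B0  d=D]
5: R B2 -> L0 hit  d=D]
6: R B0 -> L0 miss wb->B2  d=-]
7: R B2 -> L0 miss  d=-]
8: W B1 -> L1 miss  d=D]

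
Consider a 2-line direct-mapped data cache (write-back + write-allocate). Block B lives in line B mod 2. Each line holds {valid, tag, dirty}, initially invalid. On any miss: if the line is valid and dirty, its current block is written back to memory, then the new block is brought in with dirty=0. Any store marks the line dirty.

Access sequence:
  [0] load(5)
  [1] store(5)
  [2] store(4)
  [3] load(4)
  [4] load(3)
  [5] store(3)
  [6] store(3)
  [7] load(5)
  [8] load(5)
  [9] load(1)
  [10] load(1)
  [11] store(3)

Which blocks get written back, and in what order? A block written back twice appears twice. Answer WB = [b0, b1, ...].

  0 | R B5 → L1 miss [-]
  1 | W B5 → L1 hit [D]
  2 | W B4 → L0 miss [D]
  3 | R B4 → L0 hit [D]
  4 | R B3 → L1 miss wb→B5 [-]
  5 | W B3 → L1 hit [D]
  6 | W B3 → L1 hit [D]
  7 | R B5 → L1 miss wb→B3 [-]
  8 | R B5 → L1 hit [-]
  9 | R B1 → L1 miss [-]
  10 | R B1 → L1 hit [-]
  11 | W B3 → L1 miss [D]

WB = [5, 3]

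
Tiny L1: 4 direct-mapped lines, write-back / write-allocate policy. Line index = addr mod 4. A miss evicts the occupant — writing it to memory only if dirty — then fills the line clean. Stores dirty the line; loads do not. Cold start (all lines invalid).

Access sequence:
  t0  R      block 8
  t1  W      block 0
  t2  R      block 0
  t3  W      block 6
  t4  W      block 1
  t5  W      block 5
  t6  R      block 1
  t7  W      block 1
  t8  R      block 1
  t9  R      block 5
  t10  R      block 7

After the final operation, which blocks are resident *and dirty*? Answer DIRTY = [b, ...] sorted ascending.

DIRTY = [0, 6]

0: R B8 → L0 miss [-]
1: W B0 → L0 miss [D]
2: R B0 → L0 hit [D]
3: W B6 → L2 miss [D]
4: W B1 → L1 miss [D]
5: W B5 → L1 miss wb→B1 [D]
6: R B1 → L1 miss wb→B5 [-]
7: W B1 → L1 hit [D]
8: R B1 → L1 hit [D]
9: R B5 → L1 miss wb→B1 [-]
10: R B7 → L3 miss [-]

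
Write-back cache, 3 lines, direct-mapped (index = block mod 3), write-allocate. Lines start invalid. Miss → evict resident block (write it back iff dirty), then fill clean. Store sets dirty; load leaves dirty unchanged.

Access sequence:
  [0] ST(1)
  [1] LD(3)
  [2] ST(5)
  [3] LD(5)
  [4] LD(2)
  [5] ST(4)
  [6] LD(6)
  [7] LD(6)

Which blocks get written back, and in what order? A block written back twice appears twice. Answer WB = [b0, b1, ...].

  0 | W B1 → L1 miss [D]
  1 | R B3 → L0 miss [-]
  2 | W B5 → L2 miss [D]
  3 | R B5 → L2 hit [D]
  4 | R B2 → L2 miss wb→B5 [-]
  5 | W B4 → L1 miss wb→B1 [D]
  6 | R B6 → L0 miss [-]
  7 | R B6 → L0 hit [-]

WB = [5, 1]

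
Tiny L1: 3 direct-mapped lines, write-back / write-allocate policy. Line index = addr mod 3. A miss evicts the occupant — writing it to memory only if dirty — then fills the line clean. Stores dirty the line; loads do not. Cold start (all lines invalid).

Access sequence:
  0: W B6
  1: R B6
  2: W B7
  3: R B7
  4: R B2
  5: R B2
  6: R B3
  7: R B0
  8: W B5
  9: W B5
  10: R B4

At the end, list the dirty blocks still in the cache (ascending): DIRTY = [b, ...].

0: W B6 -> L0 miss  d=D]
1: R B6 -> L0 hit  d=D]
2: W B7 -> L1 miss  d=D]
3: R B7 -> L1 hit  d=D]
4: R B2 -> L2 miss  d=-]
5: R B2 -> L2 hit  d=-]
6: R B3 -> L0 miss wb->B6  d=-]
7: R B0 -> L0 miss  d=-]
8: W B5 -> L2 miss  d=D]
9: W B5 -> L2 hit  d=D]
10: R B4 -> L1 miss wb->B7  d=-]

DIRTY = [5]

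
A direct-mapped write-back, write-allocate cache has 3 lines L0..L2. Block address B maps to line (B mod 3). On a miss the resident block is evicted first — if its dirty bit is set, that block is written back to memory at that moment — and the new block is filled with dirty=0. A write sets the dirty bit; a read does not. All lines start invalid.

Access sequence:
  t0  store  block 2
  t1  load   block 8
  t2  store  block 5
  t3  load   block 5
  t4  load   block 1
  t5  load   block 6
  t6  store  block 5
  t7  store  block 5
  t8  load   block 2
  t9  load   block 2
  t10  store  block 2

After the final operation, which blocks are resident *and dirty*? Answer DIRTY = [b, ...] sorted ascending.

DIRTY = [2]

0: W B2 -> L2 miss  d=D]
1: R B8 -> L2 miss wb->B2  d=-]
2: W B5 -> L2 miss  d=D]
3: R B5 -> L2 hit  d=D]
4: R B1 -> L1 miss  d=-]
5: R B6 -> L0 miss  d=-]
6: W B5 -> L2 hit  d=D]
7: W B5 -> L2 hit  d=D]
8: R B2 -> L2 miss wb->B5  d=-]
9: R B2 -> L2 hit  d=-]
10: W B2 -> L2 hit  d=D]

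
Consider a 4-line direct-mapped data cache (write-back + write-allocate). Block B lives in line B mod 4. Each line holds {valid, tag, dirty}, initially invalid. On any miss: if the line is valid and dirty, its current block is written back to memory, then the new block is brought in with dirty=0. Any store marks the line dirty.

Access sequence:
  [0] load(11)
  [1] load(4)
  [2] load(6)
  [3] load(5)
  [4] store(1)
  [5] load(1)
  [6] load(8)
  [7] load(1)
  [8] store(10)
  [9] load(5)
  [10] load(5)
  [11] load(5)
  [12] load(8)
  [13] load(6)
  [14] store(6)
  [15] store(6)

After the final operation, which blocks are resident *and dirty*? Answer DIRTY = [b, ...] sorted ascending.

DIRTY = [6]

0: R B11 -> L3 miss  d=-]
1: R B4 -> L0 miss  d=-]
2: R B6 -> L2 miss  d=-]
3: R B5 -> L1 miss  d=-]
4: W B1 -> L1 miss  d=D]
5: R B1 -> L1 hit  d=D]
6: R B8 -> L0 miss  d=-]
7: R B1 -> L1 hit  d=D]
8: W B10 -> L2 miss  d=D]
9: R B5 -> L1 miss wb->B1  d=-]
10: R B5 -> L1 hit  d=-]
11: R B5 -> L1 hit  d=-]
12: R B8 -> L0 hit  d=-]
13: R B6 -> L2 miss wb->B10  d=-]
14: W B6 -> L2 hit  d=D]
15: W B6 -> L2 hit  d=D]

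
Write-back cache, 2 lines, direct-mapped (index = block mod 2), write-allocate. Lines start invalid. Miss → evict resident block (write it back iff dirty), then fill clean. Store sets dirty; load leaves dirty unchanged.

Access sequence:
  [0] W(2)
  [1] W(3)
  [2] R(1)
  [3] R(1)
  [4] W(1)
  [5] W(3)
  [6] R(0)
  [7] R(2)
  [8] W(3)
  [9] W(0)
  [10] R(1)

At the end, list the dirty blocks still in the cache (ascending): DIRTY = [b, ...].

  0 | W B2 → L0 miss [D]
  1 | W B3 → L1 miss [D]
  2 | R B1 → L1 miss wb→B3 [-]
  3 | R B1 → L1 hit [-]
  4 | W B1 → L1 hit [D]
  5 | W B3 → L1 miss wb→B1 [D]
  6 | R B0 → L0 miss wb→B2 [-]
  7 | R B2 → L0 miss [-]
  8 | W B3 → L1 hit [D]
  9 | W B0 → L0 miss [D]
  10 | R B1 → L1 miss wb→B3 [-]

DIRTY = [0]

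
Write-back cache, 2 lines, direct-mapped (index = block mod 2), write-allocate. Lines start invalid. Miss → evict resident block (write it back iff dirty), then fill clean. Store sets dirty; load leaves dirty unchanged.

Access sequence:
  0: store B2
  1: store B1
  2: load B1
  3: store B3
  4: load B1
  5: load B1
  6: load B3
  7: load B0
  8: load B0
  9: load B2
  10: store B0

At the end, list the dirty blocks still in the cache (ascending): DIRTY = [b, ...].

0: W B2 → L0 miss [D]
1: W B1 → L1 miss [D]
2: R B1 → L1 hit [D]
3: W B3 → L1 miss wb→B1 [D]
4: R B1 → L1 miss wb→B3 [-]
5: R B1 → L1 hit [-]
6: R B3 → L1 miss [-]
7: R B0 → L0 miss wb→B2 [-]
8: R B0 → L0 hit [-]
9: R B2 → L0 miss [-]
10: W B0 → L0 miss [D]

DIRTY = [0]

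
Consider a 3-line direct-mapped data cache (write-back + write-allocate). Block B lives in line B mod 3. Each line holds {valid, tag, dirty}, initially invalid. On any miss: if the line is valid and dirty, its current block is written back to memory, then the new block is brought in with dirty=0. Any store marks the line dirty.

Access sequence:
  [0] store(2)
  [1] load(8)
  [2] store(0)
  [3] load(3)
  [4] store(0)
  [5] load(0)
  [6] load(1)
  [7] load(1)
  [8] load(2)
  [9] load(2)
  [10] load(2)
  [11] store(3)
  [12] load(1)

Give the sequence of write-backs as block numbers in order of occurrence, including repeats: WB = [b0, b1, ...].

0: W B2 → L2 miss [D]
1: R B8 → L2 miss wb→B2 [-]
2: W B0 → L0 miss [D]
3: R B3 → L0 miss wb→B0 [-]
4: W B0 → L0 miss [D]
5: R B0 → L0 hit [D]
6: R B1 → L1 miss [-]
7: R B1 → L1 hit [-]
8: R B2 → L2 miss [-]
9: R B2 → L2 hit [-]
10: R B2 → L2 hit [-]
11: W B3 → L0 miss wb→B0 [D]
12: R B1 → L1 hit [-]

WB = [2, 0, 0]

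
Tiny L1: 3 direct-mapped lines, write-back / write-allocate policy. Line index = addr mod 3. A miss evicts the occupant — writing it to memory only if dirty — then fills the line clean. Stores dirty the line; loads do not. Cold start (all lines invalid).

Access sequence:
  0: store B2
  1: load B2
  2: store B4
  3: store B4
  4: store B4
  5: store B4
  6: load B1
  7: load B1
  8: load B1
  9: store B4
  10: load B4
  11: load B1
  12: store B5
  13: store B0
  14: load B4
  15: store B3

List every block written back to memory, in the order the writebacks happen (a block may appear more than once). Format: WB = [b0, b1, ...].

0: W B2 → L2 miss [D]
1: R B2 → L2 hit [D]
2: W B4 → L1 miss [D]
3: W B4 → L1 hit [D]
4: W B4 → L1 hit [D]
5: W B4 → L1 hit [D]
6: R B1 → L1 miss wb→B4 [-]
7: R B1 → L1 hit [-]
8: R B1 → L1 hit [-]
9: W B4 → L1 miss [D]
10: R B4 → L1 hit [D]
11: R B1 → L1 miss wb→B4 [-]
12: W B5 → L2 miss wb→B2 [D]
13: W B0 → L0 miss [D]
14: R B4 → L1 miss [-]
15: W B3 → L0 miss wb→B0 [D]

WB = [4, 4, 2, 0]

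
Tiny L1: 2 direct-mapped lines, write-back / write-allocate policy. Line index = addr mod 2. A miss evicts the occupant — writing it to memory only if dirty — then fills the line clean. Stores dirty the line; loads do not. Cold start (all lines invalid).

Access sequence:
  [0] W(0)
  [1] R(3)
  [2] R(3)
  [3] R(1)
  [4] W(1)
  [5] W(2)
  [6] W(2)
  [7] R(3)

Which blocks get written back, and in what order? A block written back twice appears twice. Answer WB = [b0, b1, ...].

0: W B0 -> L0 miss  d=D]
1: R B3 -> L1 miss  d=-]
2: R B3 -> L1 hit  d=-]
3: R B1 -> L1 miss  d=-]
4: W B1 -> L1 hit  d=D]
5: W B2 -> L0 miss wb->B0  d=D]
6: W B2 -> L0 hit  d=D]
7: R B3 -> L1 miss wb->B1  d=-]

WB = [0, 1]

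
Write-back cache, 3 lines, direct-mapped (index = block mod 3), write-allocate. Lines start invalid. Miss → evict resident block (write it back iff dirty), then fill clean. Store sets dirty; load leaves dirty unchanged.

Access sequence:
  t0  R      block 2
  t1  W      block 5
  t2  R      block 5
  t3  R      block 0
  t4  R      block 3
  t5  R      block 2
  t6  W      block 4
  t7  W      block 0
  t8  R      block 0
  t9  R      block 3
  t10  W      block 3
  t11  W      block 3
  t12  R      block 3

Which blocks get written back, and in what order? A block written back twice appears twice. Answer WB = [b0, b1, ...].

WB = [5, 0]

0: R B2 -> L2 miss  d=-]
1: W B5 -> L2 miss  d=D]
2: R B5 -> L2 hit  d=D]
3: R B0 -> L0 miss  d=-]
4: R B3 -> L0 miss  d=-]
5: R B2 -> L2 miss wb->B5  d=-]
6: W B4 -> L1 miss  d=D]
7: W B0 -> L0 miss  d=D]
8: R B0 -> L0 hit  d=D]
9: R B3 -> L0 miss wb->B0  d=-]
10: W B3 -> L0 hit  d=D]
11: W B3 -> L0 hit  d=D]
12: R B3 -> L0 hit  d=D]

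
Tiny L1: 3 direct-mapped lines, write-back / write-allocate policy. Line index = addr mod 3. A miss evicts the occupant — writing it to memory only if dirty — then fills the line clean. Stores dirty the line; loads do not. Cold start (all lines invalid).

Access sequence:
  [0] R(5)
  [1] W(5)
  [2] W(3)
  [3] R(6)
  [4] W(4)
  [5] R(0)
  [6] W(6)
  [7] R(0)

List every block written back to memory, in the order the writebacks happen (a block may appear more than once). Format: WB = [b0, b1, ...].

  0 | R B5 → L2 miss [-]
  1 | W B5 → L2 hit [D]
  2 | W B3 → L0 miss [D]
  3 | R B6 → L0 miss wb→B3 [-]
  4 | W B4 → L1 miss [D]
  5 | R B0 → L0 miss [-]
  6 | W B6 → L0 miss [D]
  7 | R B0 → L0 miss wb→B6 [-]

WB = [3, 6]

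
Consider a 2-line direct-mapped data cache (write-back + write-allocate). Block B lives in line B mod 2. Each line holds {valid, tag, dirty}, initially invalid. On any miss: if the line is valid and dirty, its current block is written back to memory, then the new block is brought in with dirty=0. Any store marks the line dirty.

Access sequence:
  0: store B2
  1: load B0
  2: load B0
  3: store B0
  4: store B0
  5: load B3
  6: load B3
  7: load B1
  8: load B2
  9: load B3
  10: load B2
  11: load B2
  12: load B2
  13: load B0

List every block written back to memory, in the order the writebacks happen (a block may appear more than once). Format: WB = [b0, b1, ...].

  0 | W B2 → L0 miss [D]
  1 | R B0 → L0 miss wb→B2 [-]
  2 | R B0 → L0 hit [-]
  3 | W B0 → L0 hit [D]
  4 | W B0 → L0 hit [D]
  5 | R B3 → L1 miss [-]
  6 | R B3 → L1 hit [-]
  7 | R B1 → L1 miss [-]
  8 | R B2 → L0 miss wb→B0 [-]
  9 | R B3 → L1 miss [-]
  10 | R B2 → L0 hit [-]
  11 | R B2 → L0 hit [-]
  12 | R B2 → L0 hit [-]
  13 | R B0 → L0 miss [-]

WB = [2, 0]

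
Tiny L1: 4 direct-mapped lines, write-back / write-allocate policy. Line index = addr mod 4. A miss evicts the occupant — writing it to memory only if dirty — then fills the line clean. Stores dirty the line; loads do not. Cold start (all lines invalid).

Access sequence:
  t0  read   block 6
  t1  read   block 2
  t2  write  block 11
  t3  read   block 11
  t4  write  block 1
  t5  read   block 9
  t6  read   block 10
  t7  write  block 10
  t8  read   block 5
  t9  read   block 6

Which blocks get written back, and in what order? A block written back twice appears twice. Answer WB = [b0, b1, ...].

  0 | R B6 → L2 miss [-]
  1 | R B2 → L2 miss [-]
  2 | W B11 → L3 miss [D]
  3 | R B11 → L3 hit [D]
  4 | W B1 → L1 miss [D]
  5 | R B9 → L1 miss wb→B1 [-]
  6 | R B10 → L2 miss [-]
  7 | W B10 → L2 hit [D]
  8 | R B5 → L1 miss [-]
  9 | R B6 → L2 miss wb→B10 [-]

WB = [1, 10]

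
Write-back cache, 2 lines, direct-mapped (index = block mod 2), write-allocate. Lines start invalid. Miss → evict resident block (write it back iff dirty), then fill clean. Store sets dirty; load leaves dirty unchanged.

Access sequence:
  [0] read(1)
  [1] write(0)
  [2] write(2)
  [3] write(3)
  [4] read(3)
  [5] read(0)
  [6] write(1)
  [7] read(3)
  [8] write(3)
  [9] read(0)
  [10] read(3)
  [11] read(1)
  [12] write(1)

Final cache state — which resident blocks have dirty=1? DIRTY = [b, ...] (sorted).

DIRTY = [1]

0: R B1 -> L1 miss  d=-]
1: W B0 -> L0 miss  d=D]
2: W B2 -> L0 miss wb->B0  d=D]
3: W B3 -> L1 miss  d=D]
4: R B3 -> L1 hit  d=D]
5: R B0 -> L0 miss wb->B2  d=-]
6: W B1 -> L1 miss wb->B3  d=D]
7: R B3 -> L1 miss wb->B1  d=-]
8: W B3 -> L1 hit  d=D]
9: R B0 -> L0 hit  d=-]
10: R B3 -> L1 hit  d=D]
11: R B1 -> L1 miss wb->B3  d=-]
12: W B1 -> L1 hit  d=D]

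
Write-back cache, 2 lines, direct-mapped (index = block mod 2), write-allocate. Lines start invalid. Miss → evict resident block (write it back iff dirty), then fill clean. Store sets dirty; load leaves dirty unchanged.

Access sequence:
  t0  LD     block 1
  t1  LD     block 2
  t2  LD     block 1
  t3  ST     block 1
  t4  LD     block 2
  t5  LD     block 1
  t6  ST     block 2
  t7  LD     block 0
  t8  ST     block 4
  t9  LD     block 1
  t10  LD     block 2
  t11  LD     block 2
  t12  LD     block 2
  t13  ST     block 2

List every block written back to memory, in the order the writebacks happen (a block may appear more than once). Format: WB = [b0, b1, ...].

0: R B1 -> L1 miss  d=-]
1: R B2 -> L0 miss  d=-]
2: R B1 -> L1 hit  d=-]
3: W B1 -> L1 hit  d=D]
4: R B2 -> L0 hit  d=-]
5: R B1 -> L1 hit  d=D]
6: W B2 -> L0 hit  d=D]
7: R B0 -> L0 miss wb->B2  d=-]
8: W B4 -> L0 miss  d=D]
9: R B1 -> L1 hit  d=D]
10: R B2 -> L0 miss wb->B4  d=-]
11: R B2 -> L0 hit  d=-]
12: R B2 -> L0 hit  d=-]
13: W B2 -> L0 hit  d=D]

WB = [2, 4]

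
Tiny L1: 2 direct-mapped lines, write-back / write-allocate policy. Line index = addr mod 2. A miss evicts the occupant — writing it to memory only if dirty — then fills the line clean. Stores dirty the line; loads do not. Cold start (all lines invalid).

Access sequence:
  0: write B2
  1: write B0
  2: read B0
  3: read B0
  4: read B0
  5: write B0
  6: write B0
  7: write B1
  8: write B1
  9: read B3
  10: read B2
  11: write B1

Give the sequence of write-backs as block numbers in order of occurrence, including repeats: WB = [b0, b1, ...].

WB = [2, 1, 0]

0: W B2 → L0 miss [D]
1: W B0 → L0 miss wb→B2 [D]
2: R B0 → L0 hit [D]
3: R B0 → L0 hit [D]
4: R B0 → L0 hit [D]
5: W B0 → L0 hit [D]
6: W B0 → L0 hit [D]
7: W B1 → L1 miss [D]
8: W B1 → L1 hit [D]
9: R B3 → L1 miss wb→B1 [-]
10: R B2 → L0 miss wb→B0 [-]
11: W B1 → L1 miss [D]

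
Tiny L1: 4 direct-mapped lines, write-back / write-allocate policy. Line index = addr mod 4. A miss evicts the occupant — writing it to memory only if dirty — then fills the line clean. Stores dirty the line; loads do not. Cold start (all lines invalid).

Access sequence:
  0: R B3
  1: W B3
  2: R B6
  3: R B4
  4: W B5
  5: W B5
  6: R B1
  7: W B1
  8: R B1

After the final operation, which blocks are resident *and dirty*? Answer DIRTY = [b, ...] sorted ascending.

  0 | R B3 → L3 miss [-]
  1 | W B3 → L3 hit [D]
  2 | R B6 → L2 miss [-]
  3 | R B4 → L0 miss [-]
  4 | W B5 → L1 miss [D]
  5 | W B5 → L1 hit [D]
  6 | R B1 → L1 miss wb→B5 [-]
  7 | W B1 → L1 hit [D]
  8 | R B1 → L1 hit [D]

DIRTY = [1, 3]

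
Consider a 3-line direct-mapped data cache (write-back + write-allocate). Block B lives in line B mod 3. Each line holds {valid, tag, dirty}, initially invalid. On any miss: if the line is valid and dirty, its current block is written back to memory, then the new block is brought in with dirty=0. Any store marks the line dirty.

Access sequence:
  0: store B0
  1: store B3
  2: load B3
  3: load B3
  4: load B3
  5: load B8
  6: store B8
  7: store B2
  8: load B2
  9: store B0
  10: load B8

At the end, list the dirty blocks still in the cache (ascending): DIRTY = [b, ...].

  0 | W B0 → L0 miss [D]
  1 | W B3 → L0 miss wb→B0 [D]
  2 | R B3 → L0 hit [D]
  3 | R B3 → L0 hit [D]
  4 | R B3 → L0 hit [D]
  5 | R B8 → L2 miss [-]
  6 | W B8 → L2 hit [D]
  7 | W B2 → L2 miss wb→B8 [D]
  8 | R B2 → L2 hit [D]
  9 | W B0 → L0 miss wb→B3 [D]
  10 | R B8 → L2 miss wb→B2 [-]

DIRTY = [0]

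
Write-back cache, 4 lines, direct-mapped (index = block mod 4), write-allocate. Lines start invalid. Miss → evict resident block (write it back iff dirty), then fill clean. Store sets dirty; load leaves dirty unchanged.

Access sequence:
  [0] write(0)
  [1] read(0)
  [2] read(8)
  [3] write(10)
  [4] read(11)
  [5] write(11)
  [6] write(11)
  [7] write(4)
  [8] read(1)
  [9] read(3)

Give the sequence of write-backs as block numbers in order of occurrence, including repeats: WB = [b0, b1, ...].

WB = [0, 11]

0: W B0 → L0 miss [D]
1: R B0 → L0 hit [D]
2: R B8 → L0 miss wb→B0 [-]
3: W B10 → L2 miss [D]
4: R B11 → L3 miss [-]
5: W B11 → L3 hit [D]
6: W B11 → L3 hit [D]
7: W B4 → L0 miss [D]
8: R B1 → L1 miss [-]
9: R B3 → L3 miss wb→B11 [-]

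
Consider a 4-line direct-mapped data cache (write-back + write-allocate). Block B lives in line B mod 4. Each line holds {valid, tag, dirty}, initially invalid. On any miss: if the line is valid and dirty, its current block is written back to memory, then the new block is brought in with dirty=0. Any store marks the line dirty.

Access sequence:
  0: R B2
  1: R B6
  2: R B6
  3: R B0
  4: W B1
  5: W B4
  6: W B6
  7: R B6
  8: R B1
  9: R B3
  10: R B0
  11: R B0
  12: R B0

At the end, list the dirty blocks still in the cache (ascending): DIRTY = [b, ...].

DIRTY = [1, 6]

0: R B2 -> L2 miss  d=-]
1: R B6 -> L2 miss  d=-]
2: R B6 -> L2 hit  d=-]
3: R B0 -> L0 miss  d=-]
4: W B1 -> L1 miss  d=D]
5: W B4 -> L0 miss  d=D]
6: W B6 -> L2 hit  d=D]
7: R B6 -> L2 hit  d=D]
8: R B1 -> L1 hit  d=D]
9: R B3 -> L3 miss  d=-]
10: R B0 -> L0 miss wb->B4  d=-]
11: R B0 -> L0 hit  d=-]
12: R B0 -> L0 hit  d=-]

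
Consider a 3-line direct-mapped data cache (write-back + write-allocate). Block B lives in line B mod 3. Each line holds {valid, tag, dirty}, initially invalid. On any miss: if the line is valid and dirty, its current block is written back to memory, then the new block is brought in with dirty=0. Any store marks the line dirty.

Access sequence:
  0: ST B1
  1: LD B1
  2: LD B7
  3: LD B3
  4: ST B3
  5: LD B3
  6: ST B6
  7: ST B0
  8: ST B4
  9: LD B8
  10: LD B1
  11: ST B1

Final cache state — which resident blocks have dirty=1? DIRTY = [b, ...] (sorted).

  0 | W B1 → L1 miss [D]
  1 | R B1 → L1 hit [D]
  2 | R B7 → L1 miss wb→B1 [-]
  3 | R B3 → L0 miss [-]
  4 | W B3 → L0 hit [D]
  5 | R B3 → L0 hit [D]
  6 | W B6 → L0 miss wb→B3 [D]
  7 | W B0 → L0 miss wb→B6 [D]
  8 | W B4 → L1 miss [D]
  9 | R B8 → L2 miss [-]
  10 | R B1 → L1 miss wb→B4 [-]
  11 | W B1 → L1 hit [D]

DIRTY = [0, 1]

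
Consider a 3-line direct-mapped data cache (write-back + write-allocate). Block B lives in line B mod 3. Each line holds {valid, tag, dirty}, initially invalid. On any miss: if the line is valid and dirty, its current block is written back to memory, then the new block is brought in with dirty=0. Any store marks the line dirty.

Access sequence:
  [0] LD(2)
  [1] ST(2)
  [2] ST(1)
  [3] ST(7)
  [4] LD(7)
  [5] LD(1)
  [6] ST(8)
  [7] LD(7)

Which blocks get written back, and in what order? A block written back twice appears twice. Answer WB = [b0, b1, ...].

0: R B2 → L2 miss [-]
1: W B2 → L2 hit [D]
2: W B1 → L1 miss [D]
3: W B7 → L1 miss wb→B1 [D]
4: R B7 → L1 hit [D]
5: R B1 → L1 miss wb→B7 [-]
6: W B8 → L2 miss wb→B2 [D]
7: R B7 → L1 miss [-]

WB = [1, 7, 2]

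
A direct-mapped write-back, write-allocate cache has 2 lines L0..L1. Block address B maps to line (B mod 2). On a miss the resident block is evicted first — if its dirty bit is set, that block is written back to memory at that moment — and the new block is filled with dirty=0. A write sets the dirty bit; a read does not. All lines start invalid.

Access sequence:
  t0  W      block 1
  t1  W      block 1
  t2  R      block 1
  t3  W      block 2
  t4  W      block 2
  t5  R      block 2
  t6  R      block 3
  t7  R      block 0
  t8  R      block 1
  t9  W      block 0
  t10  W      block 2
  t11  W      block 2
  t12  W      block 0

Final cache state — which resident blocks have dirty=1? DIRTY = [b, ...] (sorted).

DIRTY = [0]

0: W B1 -> L1 miss  d=D]
1: W B1 -> L1 hit  d=D]
2: R B1 -> L1 hit  d=D]
3: W B2 -> L0 miss  d=D]
4: W B2 -> L0 hit  d=D]
5: R B2 -> L0 hit  d=D]
6: R B3 -> L1 miss wb->B1  d=-]
7: R B0 -> L0 miss wb->B2  d=-]
8: R B1 -> L1 miss  d=-]
9: W B0 -> L0 hit  d=D]
10: W B2 -> L0 miss wb->B0  d=D]
11: W B2 -> L0 hit  d=D]
12: W B0 -> L0 miss wb->B2  d=D]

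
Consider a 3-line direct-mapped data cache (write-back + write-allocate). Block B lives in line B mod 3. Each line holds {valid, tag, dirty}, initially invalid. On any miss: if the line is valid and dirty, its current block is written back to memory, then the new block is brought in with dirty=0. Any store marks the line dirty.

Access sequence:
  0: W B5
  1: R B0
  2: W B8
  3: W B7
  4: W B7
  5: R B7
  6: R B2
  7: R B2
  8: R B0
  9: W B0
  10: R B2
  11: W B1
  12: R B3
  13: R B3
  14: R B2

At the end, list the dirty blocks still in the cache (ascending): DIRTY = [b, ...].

DIRTY = [1]

0: W B5 → L2 miss [D]
1: R B0 → L0 miss [-]
2: W B8 → L2 miss wb→B5 [D]
3: W B7 → L1 miss [D]
4: W B7 → L1 hit [D]
5: R B7 → L1 hit [D]
6: R B2 → L2 miss wb→B8 [-]
7: R B2 → L2 hit [-]
8: R B0 → L0 hit [-]
9: W B0 → L0 hit [D]
10: R B2 → L2 hit [-]
11: W B1 → L1 miss wb→B7 [D]
12: R B3 → L0 miss wb→B0 [-]
13: R B3 → L0 hit [-]
14: R B2 → L2 hit [-]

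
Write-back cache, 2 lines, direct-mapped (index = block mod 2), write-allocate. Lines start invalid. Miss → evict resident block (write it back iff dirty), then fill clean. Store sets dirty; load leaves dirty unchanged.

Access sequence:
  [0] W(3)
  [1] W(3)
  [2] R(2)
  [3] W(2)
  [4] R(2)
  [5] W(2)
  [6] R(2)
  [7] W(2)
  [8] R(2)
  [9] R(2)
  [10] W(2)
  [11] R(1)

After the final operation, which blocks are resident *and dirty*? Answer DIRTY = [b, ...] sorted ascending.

0: W B3 -> L1 miss  d=D]
1: W B3 -> L1 hit  d=D]
2: R B2 -> L0 miss  d=-]
3: W B2 -> L0 hit  d=D]
4: R B2 -> L0 hit  d=D]
5: W B2 -> L0 hit  d=D]
6: R B2 -> L0 hit  d=D]
7: W B2 -> L0 hit  d=D]
8: R B2 -> L0 hit  d=D]
9: R B2 -> L0 hit  d=D]
10: W B2 -> L0 hit  d=D]
11: R B1 -> L1 miss wb->B3  d=-]

DIRTY = [2]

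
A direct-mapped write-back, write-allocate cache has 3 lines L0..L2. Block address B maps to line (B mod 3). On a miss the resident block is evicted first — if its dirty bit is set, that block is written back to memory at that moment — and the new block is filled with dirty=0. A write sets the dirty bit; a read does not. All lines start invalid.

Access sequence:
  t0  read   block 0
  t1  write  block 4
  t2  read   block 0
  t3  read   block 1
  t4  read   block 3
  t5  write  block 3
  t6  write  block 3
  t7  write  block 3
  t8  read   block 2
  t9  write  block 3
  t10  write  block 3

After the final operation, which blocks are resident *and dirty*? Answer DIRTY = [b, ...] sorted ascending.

0: R B0 -> L0 miss  d=-]
1: W B4 -> L1 miss  d=D]
2: R B0 -> L0 hit  d=-]
3: R B1 -> L1 miss wb->B4  d=-]
4: R B3 -> L0 miss  d=-]
5: W B3 -> L0 hit  d=D]
6: W B3 -> L0 hit  d=D]
7: W B3 -> L0 hit  d=D]
8: R B2 -> L2 miss  d=-]
9: W B3 -> L0 hit  d=D]
10: W B3 -> L0 hit  d=D]

DIRTY = [3]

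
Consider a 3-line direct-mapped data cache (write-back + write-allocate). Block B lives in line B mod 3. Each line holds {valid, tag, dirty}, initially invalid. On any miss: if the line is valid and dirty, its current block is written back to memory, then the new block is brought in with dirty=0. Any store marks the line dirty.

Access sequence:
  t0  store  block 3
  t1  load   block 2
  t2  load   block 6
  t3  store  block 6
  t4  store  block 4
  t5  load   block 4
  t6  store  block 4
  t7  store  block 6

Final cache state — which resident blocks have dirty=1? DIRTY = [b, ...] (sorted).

0: W B3 → L0 miss [D]
1: R B2 → L2 miss [-]
2: R B6 → L0 miss wb→B3 [-]
3: W B6 → L0 hit [D]
4: W B4 → L1 miss [D]
5: R B4 → L1 hit [D]
6: W B4 → L1 hit [D]
7: W B6 → L0 hit [D]

DIRTY = [4, 6]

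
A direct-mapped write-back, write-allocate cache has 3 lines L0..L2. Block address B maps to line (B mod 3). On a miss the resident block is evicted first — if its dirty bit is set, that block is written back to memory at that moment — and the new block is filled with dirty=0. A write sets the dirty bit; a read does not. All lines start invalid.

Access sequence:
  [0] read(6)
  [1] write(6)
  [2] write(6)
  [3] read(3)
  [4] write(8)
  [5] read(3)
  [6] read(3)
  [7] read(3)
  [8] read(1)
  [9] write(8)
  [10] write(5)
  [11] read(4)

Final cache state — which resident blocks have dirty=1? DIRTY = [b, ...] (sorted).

0: R B6 -> L0 miss  d=-]
1: W B6 -> L0 hit  d=D]
2: W B6 -> L0 hit  d=D]
3: R B3 -> L0 miss wb->B6  d=-]
4: W B8 -> L2 miss  d=D]
5: R B3 -> L0 hit  d=-]
6: R B3 -> L0 hit  d=-]
7: R B3 -> L0 hit  d=-]
8: R B1 -> L1 miss  d=-]
9: W B8 -> L2 hit  d=D]
10: W B5 -> L2 miss wb->B8  d=D]
11: R B4 -> L1 miss  d=-]

DIRTY = [5]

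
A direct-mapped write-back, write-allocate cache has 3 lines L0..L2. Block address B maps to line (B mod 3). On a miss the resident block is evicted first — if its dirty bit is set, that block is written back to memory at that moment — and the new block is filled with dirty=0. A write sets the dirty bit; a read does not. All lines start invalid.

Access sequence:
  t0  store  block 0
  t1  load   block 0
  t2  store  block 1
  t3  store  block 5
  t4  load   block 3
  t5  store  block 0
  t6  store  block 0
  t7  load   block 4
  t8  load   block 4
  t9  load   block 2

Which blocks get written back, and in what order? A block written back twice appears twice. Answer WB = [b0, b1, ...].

WB = [0, 1, 5]

0: W B0 → L0 miss [D]
1: R B0 → L0 hit [D]
2: W B1 → L1 miss [D]
3: W B5 → L2 miss [D]
4: R B3 → L0 miss wb→B0 [-]
5: W B0 → L0 miss [D]
6: W B0 → L0 hit [D]
7: R B4 → L1 miss wb→B1 [-]
8: R B4 → L1 hit [-]
9: R B2 → L2 miss wb→B5 [-]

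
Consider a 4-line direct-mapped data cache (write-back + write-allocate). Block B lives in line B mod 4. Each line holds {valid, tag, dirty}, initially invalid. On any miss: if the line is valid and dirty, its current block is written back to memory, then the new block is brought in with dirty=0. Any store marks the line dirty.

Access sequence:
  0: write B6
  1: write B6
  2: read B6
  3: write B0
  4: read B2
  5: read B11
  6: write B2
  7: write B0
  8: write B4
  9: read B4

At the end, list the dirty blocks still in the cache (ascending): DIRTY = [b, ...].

  0 | W B6 → L2 miss [D]
  1 | W B6 → L2 hit [D]
  2 | R B6 → L2 hit [D]
  3 | W B0 → L0 miss [D]
  4 | R B2 → L2 miss wb→B6 [-]
  5 | R B11 → L3 miss [-]
  6 | W B2 → L2 hit [D]
  7 | W B0 → L0 hit [D]
  8 | W B4 → L0 miss wb→B0 [D]
  9 | R B4 → L0 hit [D]

DIRTY = [2, 4]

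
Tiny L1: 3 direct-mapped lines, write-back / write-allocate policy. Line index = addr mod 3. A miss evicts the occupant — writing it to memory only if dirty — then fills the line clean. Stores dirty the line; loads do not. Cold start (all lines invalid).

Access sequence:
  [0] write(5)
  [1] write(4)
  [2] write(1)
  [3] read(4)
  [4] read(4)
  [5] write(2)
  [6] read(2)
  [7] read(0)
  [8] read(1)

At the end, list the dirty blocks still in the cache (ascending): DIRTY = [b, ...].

DIRTY = [2]

0: W B5 → L2 miss [D]
1: W B4 → L1 miss [D]
2: W B1 → L1 miss wb→B4 [D]
3: R B4 → L1 miss wb→B1 [-]
4: R B4 → L1 hit [-]
5: W B2 → L2 miss wb→B5 [D]
6: R B2 → L2 hit [D]
7: R B0 → L0 miss [-]
8: R B1 → L1 miss [-]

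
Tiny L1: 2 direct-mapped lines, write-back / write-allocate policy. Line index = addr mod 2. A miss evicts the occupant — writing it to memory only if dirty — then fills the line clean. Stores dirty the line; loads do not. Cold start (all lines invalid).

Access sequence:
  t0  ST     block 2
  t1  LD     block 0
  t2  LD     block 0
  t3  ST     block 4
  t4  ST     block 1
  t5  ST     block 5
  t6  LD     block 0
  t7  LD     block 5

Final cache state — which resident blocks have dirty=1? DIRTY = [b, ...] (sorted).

  0 | W B2 → L0 miss [D]
  1 | R B0 → L0 miss wb→B2 [-]
  2 | R B0 → L0 hit [-]
  3 | W B4 → L0 miss [D]
  4 | W B1 → L1 miss [D]
  5 | W B5 → L1 miss wb→B1 [D]
  6 | R B0 → L0 miss wb→B4 [-]
  7 | R B5 → L1 hit [D]

DIRTY = [5]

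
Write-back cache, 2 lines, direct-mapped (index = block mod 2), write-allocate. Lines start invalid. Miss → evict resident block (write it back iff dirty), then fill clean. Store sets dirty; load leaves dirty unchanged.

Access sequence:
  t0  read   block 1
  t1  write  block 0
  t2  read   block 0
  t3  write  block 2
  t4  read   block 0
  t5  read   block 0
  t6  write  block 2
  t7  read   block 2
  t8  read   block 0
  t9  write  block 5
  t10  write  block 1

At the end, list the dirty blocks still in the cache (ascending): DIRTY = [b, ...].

  0 | R B1 → L1 miss [-]
  1 | W B0 → L0 miss [D]
  2 | R B0 → L0 hit [D]
  3 | W B2 → L0 miss wb→B0 [D]
  4 | R B0 → L0 miss wb→B2 [-]
  5 | R B0 → L0 hit [-]
  6 | W B2 → L0 miss [D]
  7 | R B2 → L0 hit [D]
  8 | R B0 → L0 miss wb→B2 [-]
  9 | W B5 → L1 miss [D]
  10 | W B1 → L1 miss wb→B5 [D]

DIRTY = [1]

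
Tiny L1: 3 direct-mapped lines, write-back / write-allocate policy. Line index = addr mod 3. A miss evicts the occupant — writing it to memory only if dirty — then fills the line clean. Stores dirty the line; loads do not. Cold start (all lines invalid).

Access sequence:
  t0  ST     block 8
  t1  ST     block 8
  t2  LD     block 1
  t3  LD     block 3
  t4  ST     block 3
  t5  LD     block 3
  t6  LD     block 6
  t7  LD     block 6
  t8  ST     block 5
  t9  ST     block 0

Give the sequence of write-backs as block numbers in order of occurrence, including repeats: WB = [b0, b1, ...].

WB = [3, 8]

0: W B8 → L2 miss [D]
1: W B8 → L2 hit [D]
2: R B1 → L1 miss [-]
3: R B3 → L0 miss [-]
4: W B3 → L0 hit [D]
5: R B3 → L0 hit [D]
6: R B6 → L0 miss wb→B3 [-]
7: R B6 → L0 hit [-]
8: W B5 → L2 miss wb→B8 [D]
9: W B0 → L0 miss [D]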